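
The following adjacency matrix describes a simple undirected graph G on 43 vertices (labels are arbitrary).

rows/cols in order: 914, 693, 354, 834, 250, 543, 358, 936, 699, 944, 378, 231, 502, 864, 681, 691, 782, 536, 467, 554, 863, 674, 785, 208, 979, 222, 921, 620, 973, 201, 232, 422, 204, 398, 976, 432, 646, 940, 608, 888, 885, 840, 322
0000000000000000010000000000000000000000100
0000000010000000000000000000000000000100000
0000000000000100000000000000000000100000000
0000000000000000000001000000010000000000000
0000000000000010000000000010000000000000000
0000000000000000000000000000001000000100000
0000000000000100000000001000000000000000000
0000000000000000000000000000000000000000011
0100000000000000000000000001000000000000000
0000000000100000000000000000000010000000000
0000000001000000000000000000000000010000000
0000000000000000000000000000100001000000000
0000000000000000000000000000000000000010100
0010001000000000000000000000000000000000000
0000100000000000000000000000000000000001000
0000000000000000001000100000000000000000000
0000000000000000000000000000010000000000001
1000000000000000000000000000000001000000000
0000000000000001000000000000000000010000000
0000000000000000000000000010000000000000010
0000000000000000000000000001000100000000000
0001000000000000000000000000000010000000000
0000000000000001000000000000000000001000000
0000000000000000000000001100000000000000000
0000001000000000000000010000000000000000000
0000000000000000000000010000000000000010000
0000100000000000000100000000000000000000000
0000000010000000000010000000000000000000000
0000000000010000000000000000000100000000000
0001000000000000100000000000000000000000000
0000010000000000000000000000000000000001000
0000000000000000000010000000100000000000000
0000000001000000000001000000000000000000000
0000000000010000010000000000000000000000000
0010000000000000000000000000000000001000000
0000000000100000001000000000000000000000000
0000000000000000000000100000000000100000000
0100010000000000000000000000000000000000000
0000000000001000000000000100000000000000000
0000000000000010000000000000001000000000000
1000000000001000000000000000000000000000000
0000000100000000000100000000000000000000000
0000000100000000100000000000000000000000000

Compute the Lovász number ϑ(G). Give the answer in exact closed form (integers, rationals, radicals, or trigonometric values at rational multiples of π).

deg(208) = 2; N(208) = {979, 222}.
N(888) = {681, 232}, |N(888)| = 2.
Vertex 646 has 2 neighbors: 785, 976.
N(204) = {944, 674}, |N(204)| = 2.
2-regular, N=43; the odd cycle C_{43}.
A has 22 distinct eigenvalues ≈ [2.0, 1.97869, 1.9152, 1.8109, 1.668, 1.48954, 1.27935, 1.04188, 0.78221, 0.50587, 0.21874, -0.07304, -0.36327, -0.64576, -0.91448, -1.16372, -1.38815, -1.58299, -1.7441, -1.86803, -1.95215, -1.99466].
Lovász: ϑ = −43(-2*cos(pi/43))/(2+-(-1)*2*cos(pi/43)) = 43*cos(pi/43)/(cos(pi/43) + 1).
ϑ(G) ≈ 21.47128.
α=21, χ(Ḡ)=22; ϑ=43*cos(pi/43)/(cos(pi/43) + 1) lies between (both strict).

43*cos(pi/43)/(cos(pi/43) + 1)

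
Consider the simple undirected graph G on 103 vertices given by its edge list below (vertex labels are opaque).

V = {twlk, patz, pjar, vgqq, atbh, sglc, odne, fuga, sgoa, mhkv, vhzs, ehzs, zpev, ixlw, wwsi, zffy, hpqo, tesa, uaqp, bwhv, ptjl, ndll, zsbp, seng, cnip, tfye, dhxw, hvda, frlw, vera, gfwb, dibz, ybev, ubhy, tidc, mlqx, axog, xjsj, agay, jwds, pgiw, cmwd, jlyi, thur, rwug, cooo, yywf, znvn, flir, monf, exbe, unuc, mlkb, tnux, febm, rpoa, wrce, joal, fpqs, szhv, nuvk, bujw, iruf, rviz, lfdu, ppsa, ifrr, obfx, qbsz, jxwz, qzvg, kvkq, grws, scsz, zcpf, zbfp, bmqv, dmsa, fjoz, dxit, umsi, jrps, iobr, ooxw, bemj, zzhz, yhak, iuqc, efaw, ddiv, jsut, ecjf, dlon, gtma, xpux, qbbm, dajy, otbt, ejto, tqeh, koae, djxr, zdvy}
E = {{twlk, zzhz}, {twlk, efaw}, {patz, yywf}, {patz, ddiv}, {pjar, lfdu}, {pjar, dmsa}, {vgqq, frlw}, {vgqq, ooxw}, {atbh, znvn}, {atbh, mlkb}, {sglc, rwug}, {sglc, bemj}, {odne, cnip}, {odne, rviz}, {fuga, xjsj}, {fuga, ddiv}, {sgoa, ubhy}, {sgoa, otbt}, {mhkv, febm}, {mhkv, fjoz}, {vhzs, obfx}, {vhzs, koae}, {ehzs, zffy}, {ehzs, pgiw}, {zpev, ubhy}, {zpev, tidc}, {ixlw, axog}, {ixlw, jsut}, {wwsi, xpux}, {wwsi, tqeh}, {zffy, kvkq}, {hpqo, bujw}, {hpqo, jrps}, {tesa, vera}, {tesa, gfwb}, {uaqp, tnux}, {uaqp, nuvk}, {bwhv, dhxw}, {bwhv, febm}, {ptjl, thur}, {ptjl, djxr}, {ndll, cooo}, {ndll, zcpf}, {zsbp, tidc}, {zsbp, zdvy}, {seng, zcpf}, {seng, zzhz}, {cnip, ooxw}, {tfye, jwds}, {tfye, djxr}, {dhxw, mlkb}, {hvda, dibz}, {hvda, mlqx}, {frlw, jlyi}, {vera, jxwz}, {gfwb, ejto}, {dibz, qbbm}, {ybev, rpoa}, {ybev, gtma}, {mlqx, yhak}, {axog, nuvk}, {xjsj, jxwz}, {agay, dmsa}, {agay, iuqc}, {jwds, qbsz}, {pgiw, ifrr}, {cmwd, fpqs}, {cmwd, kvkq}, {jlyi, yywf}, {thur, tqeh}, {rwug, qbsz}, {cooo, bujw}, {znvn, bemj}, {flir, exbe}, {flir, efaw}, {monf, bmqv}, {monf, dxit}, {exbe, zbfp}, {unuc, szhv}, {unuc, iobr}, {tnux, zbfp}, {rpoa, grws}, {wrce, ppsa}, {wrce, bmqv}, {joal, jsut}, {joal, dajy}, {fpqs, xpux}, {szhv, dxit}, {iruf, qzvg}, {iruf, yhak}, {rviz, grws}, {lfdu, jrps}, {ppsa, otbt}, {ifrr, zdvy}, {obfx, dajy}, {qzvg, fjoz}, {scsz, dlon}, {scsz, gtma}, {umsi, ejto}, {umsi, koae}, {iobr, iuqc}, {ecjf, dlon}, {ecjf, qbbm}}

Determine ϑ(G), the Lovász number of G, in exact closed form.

deg(xjsj) = 2; N(xjsj) = {fuga, jxwz}.
Vertex tnux has 2 neighbors: uaqp, zbfp.
N(ddiv) = {patz, fuga}, |N(ddiv)| = 2.
deg(mlqx) = 2; N(mlqx) = {hvda, yhak}.
deg(v) = 2 for all v (|V|=103); a single 103-cycle (edge-transitive).
spec(A) ≈ [2.0, 1.99628, 1.985134, 1.966602, 1.940755, 1.907689, 1.867525, 1.820414, 1.766531, 1.706077, 1.639275, 1.566376, 1.487649, 1.403389, 1.313908, 1.219538, 1.120632, 1.017558, 0.910698, 0.80045, 0.687224, 0.571442, 0.453534, 0.333938, 0.213101, 0.091471, -0.0305, -0.152357, -0.273647, -0.393919, -0.512726, -0.629626, -0.744183, -0.855972, -0.964576, -1.069593, -1.17063, -1.267312, -1.35928, -1.446192, -1.527723, -1.603572, -1.673454, -1.737112, -1.794307, -1.844828, -1.888485, -1.925117, -1.954588, -1.976787, -1.991633, -1.99907] (distinct, 6 d.p.).
Lovász: ϑ = −103(-2*cos(pi/103))/(2+-(-1)*2*cos(pi/103)) = 103*cos(pi/103)/(cos(pi/103) + 1).
≈ 51.4880 (to 4 d.p.).
51 ≤ 103*cos(pi/103)/(cos(pi/103) + 1) ≤ 52: both strict.

103*cos(pi/103)/(cos(pi/103) + 1)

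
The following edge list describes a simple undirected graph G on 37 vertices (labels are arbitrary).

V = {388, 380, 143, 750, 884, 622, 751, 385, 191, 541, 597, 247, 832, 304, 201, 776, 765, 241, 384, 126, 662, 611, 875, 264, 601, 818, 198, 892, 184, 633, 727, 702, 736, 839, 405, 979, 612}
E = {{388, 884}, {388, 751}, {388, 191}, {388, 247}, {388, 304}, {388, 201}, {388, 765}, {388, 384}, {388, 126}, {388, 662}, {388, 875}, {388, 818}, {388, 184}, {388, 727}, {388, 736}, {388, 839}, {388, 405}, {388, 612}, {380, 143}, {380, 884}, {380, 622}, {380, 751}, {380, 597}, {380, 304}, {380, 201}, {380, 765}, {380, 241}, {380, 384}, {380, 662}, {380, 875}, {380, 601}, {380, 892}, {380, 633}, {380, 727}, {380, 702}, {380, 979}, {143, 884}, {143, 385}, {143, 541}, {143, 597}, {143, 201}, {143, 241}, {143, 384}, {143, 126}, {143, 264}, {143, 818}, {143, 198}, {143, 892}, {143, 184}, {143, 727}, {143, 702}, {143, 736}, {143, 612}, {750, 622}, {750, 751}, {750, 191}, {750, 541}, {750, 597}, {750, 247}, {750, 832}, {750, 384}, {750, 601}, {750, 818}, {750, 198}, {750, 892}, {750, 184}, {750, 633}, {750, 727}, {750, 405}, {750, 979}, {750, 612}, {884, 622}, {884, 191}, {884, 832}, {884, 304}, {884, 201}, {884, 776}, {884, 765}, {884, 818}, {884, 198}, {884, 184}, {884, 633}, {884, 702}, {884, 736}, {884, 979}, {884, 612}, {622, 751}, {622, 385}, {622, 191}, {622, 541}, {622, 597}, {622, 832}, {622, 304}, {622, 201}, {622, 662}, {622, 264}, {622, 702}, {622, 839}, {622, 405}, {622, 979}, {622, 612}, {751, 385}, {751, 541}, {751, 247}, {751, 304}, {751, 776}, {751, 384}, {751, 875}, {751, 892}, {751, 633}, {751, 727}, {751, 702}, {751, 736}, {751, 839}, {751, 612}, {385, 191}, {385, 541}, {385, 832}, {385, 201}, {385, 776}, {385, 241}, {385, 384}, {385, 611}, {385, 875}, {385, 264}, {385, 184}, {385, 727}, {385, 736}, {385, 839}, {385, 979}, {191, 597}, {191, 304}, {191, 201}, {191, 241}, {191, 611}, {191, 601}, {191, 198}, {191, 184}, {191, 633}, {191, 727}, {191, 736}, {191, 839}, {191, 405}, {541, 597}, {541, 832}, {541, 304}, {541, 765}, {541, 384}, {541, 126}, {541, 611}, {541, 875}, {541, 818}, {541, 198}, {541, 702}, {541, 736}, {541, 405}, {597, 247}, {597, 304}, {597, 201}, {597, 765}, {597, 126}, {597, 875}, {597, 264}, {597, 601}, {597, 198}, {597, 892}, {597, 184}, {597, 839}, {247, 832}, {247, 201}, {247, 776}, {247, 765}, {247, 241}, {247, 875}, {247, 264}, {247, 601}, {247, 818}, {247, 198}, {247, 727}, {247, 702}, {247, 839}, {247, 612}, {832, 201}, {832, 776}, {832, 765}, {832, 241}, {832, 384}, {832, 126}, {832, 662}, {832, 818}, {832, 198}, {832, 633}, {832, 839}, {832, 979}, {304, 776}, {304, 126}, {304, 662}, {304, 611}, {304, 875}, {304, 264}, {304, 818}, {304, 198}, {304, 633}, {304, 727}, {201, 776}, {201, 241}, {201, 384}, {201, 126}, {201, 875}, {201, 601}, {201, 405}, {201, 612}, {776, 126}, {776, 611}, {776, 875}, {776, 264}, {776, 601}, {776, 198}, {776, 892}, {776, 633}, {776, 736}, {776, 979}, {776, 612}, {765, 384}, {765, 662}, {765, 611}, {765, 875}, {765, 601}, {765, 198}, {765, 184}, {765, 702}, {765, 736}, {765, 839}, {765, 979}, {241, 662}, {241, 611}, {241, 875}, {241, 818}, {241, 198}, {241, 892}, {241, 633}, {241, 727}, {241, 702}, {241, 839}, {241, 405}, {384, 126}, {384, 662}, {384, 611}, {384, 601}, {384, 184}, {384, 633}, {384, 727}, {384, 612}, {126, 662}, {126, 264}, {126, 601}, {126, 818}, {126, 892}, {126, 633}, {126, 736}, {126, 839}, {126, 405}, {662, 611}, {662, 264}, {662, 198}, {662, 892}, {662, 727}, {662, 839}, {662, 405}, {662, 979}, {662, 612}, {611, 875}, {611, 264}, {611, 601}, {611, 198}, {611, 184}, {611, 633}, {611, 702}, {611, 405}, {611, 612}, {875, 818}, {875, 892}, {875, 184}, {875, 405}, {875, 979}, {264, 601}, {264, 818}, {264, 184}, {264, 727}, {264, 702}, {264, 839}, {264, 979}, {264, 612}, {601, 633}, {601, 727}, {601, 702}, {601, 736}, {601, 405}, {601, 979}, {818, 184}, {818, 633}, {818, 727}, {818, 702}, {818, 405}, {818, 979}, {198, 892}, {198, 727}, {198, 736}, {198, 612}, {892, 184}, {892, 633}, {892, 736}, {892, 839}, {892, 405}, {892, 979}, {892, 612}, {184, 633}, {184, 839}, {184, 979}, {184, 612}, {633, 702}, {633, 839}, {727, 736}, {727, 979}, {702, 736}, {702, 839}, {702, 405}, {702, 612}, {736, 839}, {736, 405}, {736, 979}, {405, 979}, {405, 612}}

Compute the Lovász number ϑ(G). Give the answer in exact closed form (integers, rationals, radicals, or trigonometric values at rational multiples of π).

deg(126) = 18; N(126) = {388, 143, 541, 597, 832, 304, 201, 776, 384, 662, 264, 601, 818, 892, 633, 736, 839, 405}.
Vertex 384 has 18 neighbors: 388, 380, 143, 750, 751, 385, 541, 832, 201, 765, 126, 662, 611, 601, 184, 633, 727, 612.
Vertex 601 has 18 neighbors: 380, 750, 191, 597, 247, 201, 776, 765, 384, 126, 611, 264, 633, 727, 702, 736, 405, 979.
N(198) = {143, 750, 884, 191, 541, 597, 247, 832, 304, 776, 765, 241, 662, 611, 892, 727, 736, 612}, |N(198)| = 18.
Every vertex has degree 18 (N=37); SR(37,18,8,9) — a Paley graph.
The 3 distinct eigenvalues: [18.0, 2.541381, -3.541381].
With N=37: ϑ(G) = 37·(-(-sqrt(37)/2 - 1/2))/(18−(-sqrt(37)/2 - 1/2)) = sqrt(37).
Numerically 6.0828.

sqrt(37)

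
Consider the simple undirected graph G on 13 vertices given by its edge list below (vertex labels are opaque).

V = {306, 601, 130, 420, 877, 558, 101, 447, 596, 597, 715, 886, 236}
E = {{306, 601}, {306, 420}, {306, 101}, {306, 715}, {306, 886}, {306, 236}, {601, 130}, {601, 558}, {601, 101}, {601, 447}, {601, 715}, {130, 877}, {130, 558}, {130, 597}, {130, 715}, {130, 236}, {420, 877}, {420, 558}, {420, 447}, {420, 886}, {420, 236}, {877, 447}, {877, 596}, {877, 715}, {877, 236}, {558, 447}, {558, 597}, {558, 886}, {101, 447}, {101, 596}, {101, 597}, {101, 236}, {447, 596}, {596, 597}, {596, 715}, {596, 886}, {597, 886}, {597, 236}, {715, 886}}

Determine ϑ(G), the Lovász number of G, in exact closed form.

sqrt(13)

N(101) = {306, 601, 447, 596, 597, 236}, |N(101)| = 6.
deg(597) = 6; N(597) = {130, 558, 101, 596, 886, 236}.
N(306) = {601, 420, 101, 715, 886, 236}, |N(306)| = 6.
Vertex 877 has 6 neighbors: 130, 420, 447, 596, 715, 236.
Regular of degree 6 on 13 vertices: Paley(13): SR with (k,λ,μ)=(6,2,3).
Distinct eigenvalues (to 5 d.p.): [6.0, 1.30278, -2.30278].
Lovász: ϑ = −13(-sqrt(13)/2 - 1/2)/(6+-(-sqrt(13)/2 - 1/2)) = sqrt(13).
Numerically 3.60555.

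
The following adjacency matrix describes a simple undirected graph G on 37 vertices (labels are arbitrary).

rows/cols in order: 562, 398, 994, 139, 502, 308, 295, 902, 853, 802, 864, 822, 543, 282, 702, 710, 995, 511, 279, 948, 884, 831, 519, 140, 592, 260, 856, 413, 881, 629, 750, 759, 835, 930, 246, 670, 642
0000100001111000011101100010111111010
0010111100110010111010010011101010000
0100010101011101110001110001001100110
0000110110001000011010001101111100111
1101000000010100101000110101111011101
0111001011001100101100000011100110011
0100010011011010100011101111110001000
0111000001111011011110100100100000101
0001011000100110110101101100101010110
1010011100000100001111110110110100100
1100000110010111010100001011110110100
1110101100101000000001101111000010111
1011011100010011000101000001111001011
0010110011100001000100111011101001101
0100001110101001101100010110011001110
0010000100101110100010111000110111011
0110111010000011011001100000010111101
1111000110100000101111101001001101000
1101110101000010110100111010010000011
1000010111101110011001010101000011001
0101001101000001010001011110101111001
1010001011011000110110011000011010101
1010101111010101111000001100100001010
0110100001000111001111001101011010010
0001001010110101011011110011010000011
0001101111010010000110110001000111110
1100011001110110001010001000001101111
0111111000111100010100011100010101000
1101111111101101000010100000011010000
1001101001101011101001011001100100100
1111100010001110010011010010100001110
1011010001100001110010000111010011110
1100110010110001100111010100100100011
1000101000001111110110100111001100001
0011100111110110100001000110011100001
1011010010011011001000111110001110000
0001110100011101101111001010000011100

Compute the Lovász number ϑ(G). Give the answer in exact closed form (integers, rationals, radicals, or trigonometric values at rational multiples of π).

sqrt(37)

Vertex 750 has 18 neighbors: 562, 398, 994, 139, 502, 853, 543, 282, 702, 511, 884, 831, 140, 856, 881, 930, 246, 670.
Vertex 139 has 18 neighbors: 502, 308, 902, 853, 543, 511, 279, 884, 592, 260, 413, 881, 629, 750, 759, 246, 670, 642.
deg(279) = 18; N(279) = {562, 398, 139, 502, 308, 902, 802, 702, 995, 511, 948, 519, 140, 592, 856, 629, 670, 642}.
N(246) = {994, 139, 502, 902, 853, 802, 864, 822, 282, 702, 995, 831, 260, 856, 629, 750, 759, 642}, |N(246)| = 18.
G on 37 vertices is 18-regular; Paley(37): SR with (k,λ,μ)=(18,8,9).
A has 3 distinct eigenvalues ≈ [18.0, 2.541381, -3.541381].
ϑ = −N·λ_min/(λ_max−λ_min) = −37·(-sqrt(37)/2 - 1/2)/(18−(-sqrt(37)/2 - 1/2)) = sqrt(37).
Numerically 6.08276253.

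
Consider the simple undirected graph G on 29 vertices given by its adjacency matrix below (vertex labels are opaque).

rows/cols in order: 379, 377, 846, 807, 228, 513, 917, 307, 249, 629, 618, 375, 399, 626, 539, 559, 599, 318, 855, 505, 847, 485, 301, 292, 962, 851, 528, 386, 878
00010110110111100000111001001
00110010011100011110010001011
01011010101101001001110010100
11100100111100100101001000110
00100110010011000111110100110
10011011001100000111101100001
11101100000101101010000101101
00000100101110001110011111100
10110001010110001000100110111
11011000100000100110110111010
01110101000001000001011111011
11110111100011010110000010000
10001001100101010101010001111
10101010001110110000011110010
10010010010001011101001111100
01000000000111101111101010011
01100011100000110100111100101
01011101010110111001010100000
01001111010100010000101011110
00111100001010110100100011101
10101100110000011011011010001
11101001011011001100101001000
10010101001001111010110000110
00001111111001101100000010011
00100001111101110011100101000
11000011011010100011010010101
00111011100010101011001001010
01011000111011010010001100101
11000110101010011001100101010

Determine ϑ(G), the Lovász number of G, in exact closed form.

N(618) = {377, 846, 807, 513, 307, 626, 505, 485, 301, 292, 962, 851, 386, 878}, |N(618)| = 14.
deg(399) = 14; N(399) = {379, 228, 307, 249, 375, 626, 559, 318, 505, 485, 851, 528, 386, 878}.
N(292) = {228, 513, 917, 307, 249, 629, 618, 626, 539, 599, 318, 962, 386, 878}, |N(292)| = 14.
Vertex 377 has 14 neighbors: 846, 807, 917, 629, 618, 375, 559, 599, 318, 855, 485, 851, 386, 878.
G on 29 vertices is 14-regular; strongly regular (29,14,6,7).
The 3 distinct eigenvalues: [14.0, 2.192582, -3.192582].
With N=29: ϑ(G) = 29·(-(-sqrt(29)/2 - 1/2))/(14−(-sqrt(29)/2 - 1/2)) = sqrt(29).
≈ 5.385165 (to 6 d.p.).

sqrt(29)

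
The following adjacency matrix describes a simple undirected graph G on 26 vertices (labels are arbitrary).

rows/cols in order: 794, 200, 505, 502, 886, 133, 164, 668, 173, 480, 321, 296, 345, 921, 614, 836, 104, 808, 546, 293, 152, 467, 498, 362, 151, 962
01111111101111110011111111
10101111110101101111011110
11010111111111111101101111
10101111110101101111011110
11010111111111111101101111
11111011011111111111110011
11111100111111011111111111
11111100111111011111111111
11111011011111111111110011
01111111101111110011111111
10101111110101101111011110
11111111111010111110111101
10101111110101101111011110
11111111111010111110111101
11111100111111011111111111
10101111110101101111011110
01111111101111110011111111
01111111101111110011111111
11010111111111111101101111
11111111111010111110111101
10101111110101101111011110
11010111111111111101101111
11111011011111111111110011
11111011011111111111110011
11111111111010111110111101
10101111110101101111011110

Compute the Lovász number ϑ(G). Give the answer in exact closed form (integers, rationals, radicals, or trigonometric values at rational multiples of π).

7

N(668) = {794, 200, 505, 502, 886, 133, 173, 480, 321, 296, 345, 921, 836, 104, 808, 546, 293, 152, 467, 498, 362, 151, 962}, |N(668)| = 23.
deg(362) = 22; N(362) = {794, 200, 505, 502, 886, 164, 668, 480, 321, 296, 345, 921, 614, 836, 104, 808, 546, 293, 152, 467, 151, 962}.
N(164) = {794, 200, 505, 502, 886, 133, 173, 480, 321, 296, 345, 921, 836, 104, 808, 546, 293, 152, 467, 498, 362, 151, 962}, |N(164)| = 23.
Vertex 962 has 19 neighbors: 794, 505, 886, 133, 164, 668, 173, 480, 296, 921, 614, 104, 808, 546, 293, 467, 498, 362, 151.
G = K_{7,4,4,4,4,3}: α = 7 = χ(Ḡ), so ϑ = 7.
ϑ(G) ≈ 7.0000.
7 ≤ 7 ≤ 7: collapsed.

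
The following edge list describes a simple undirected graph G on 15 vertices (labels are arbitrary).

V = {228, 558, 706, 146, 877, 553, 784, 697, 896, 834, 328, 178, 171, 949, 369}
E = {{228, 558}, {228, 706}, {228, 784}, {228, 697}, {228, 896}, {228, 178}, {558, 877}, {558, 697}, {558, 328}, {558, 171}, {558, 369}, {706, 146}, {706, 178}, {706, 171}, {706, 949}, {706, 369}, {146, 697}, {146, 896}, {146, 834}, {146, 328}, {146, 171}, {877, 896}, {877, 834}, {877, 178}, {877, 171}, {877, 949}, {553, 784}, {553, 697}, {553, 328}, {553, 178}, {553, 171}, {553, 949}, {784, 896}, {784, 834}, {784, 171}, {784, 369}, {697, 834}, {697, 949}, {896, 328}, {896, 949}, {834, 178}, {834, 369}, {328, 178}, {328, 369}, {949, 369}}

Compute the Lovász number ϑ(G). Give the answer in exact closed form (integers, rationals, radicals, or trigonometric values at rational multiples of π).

N(834) = {146, 877, 784, 697, 178, 369}, |N(834)| = 6.
N(171) = {558, 706, 146, 877, 553, 784}, |N(171)| = 6.
Vertex 877 has 6 neighbors: 558, 896, 834, 178, 171, 949.
deg(949) = 6; N(949) = {706, 877, 553, 697, 896, 369}.
Regular of degree 6 on 15 vertices: Kneser-type, 2-subsets of [6].
The 3 distinct eigenvalues: [6.0, 1.0, -3.0].
λ_max=6, λ_min=-3; ϑ = −15·λ_min/(λ_max−λ_min) = 5.
ϑ(G) ≈ 5.000000.

5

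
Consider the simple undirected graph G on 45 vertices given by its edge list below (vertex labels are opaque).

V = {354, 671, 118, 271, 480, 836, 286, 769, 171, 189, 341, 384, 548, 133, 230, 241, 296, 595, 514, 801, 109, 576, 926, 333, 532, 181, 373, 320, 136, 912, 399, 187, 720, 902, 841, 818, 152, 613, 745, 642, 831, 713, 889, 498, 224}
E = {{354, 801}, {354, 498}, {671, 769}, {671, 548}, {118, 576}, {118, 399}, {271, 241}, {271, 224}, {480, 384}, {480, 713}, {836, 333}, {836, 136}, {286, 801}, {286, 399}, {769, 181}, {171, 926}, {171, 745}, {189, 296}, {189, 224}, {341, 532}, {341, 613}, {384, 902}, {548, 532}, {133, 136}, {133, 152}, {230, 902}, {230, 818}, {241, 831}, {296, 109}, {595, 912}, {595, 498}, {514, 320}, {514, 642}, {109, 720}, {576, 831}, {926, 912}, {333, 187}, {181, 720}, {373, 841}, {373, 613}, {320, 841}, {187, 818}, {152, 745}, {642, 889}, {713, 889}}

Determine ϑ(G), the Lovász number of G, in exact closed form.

Vertex 713 has 2 neighbors: 480, 889.
Vertex 613 has 2 neighbors: 341, 373.
N(341) = {532, 613}, |N(341)| = 2.
Vertex 187 has 2 neighbors: 333, 818.
deg(v) = 2 for all v (|V|=45); a single 45-cycle (edge-transitive).
A has 23 distinct eigenvalues ≈ [2.0, 1.9805, 1.9225, 1.8271, 1.6961, 1.5321, 1.3383, 1.1184, 0.8767, 0.618, 0.3473, 0.0698, -0.2091, -0.4838, -0.7492, -1.0, -1.2313, -1.4387, -1.618, -1.7659, -1.8794, -1.9563, -1.9951].
With N=45: ϑ(G) = 45·(-(-1)*2*cos(pi/45))/(2−(-2*cos(pi/45))) = 45*cos(pi/45)/(cos(pi/45) + 1).
= 22.47256… (decimal).
22 ≤ 45*cos(pi/45)/(cos(pi/45) + 1) ≤ 23: both strict.

45*cos(pi/45)/(cos(pi/45) + 1)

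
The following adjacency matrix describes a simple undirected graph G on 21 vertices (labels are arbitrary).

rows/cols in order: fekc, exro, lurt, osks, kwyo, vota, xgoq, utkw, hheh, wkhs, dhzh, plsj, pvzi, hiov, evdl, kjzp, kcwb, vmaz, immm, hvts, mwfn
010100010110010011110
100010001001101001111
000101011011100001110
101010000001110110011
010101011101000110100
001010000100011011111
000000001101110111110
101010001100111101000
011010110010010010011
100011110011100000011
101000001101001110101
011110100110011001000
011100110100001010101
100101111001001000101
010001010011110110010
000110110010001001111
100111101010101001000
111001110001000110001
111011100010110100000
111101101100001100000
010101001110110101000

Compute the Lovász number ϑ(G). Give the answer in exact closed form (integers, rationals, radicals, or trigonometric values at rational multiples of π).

6

N(xgoq) = {hheh, wkhs, plsj, pvzi, hiov, kjzp, kcwb, vmaz, immm, hvts}, |N(xgoq)| = 10.
N(fekc) = {exro, osks, utkw, wkhs, dhzh, hiov, kcwb, vmaz, immm, hvts}, |N(fekc)| = 10.
deg(immm) = 10; N(immm) = {fekc, exro, lurt, kwyo, vota, xgoq, dhzh, pvzi, hiov, kjzp}.
Vertex kwyo has 10 neighbors: exro, osks, vota, utkw, hheh, wkhs, plsj, kjzp, kcwb, immm.
Regular of degree 10 on 21 vertices: Kneser K(7,2) on C(7,2)=21 vertices.
The 3 distinct eigenvalues: [10.0, 1.0, -4.0].
Lovász (edge-transitive): ϑ = −21·(-4)/((10)−(-4)) = 6.
≈ 6.000000000 (to 9 d.p.).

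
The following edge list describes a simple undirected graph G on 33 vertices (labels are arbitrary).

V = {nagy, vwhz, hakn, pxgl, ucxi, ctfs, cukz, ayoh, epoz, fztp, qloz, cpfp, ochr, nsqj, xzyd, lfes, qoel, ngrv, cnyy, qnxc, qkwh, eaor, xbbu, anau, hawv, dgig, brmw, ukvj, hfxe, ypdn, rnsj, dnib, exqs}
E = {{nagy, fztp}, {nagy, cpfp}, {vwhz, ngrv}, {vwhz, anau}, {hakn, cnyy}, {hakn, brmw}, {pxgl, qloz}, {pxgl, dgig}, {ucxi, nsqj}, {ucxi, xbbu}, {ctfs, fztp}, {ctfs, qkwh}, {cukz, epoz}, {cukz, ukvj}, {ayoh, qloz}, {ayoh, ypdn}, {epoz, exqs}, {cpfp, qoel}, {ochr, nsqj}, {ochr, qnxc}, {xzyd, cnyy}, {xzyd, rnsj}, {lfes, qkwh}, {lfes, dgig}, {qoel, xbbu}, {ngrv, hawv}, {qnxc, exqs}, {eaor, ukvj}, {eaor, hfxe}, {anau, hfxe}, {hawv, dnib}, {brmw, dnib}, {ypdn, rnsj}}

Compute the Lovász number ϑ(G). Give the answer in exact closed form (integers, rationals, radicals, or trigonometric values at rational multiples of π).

33*cos(pi/33)/(cos(pi/33) + 1)

N(ctfs) = {fztp, qkwh}, |N(ctfs)| = 2.
deg(nagy) = 2; N(nagy) = {fztp, cpfp}.
Vertex hfxe has 2 neighbors: eaor, anau.
N(fztp) = {nagy, ctfs}, |N(fztp)| = 2.
33-vertex 2-regular graph: the odd cycle C_{33}.
Distinct eigenvalues (to 6 d.p.): [2.0, 1.963857, 1.856736, 1.682507, 1.447468, 1.160114, 0.83083, 0.471518, 0.095164, -0.28463, -0.654136, -1.0, -1.309721, -1.572106, -1.777671, -1.918986, -1.990944].
ϑ = −N·λ_min/(λ_max−λ_min) = −33·(-2*cos(pi/33))/(2−(-2*cos(pi/33))) = 33*cos(pi/33)/(cos(pi/33) + 1).
ϑ(G) ≈ 16.46256.
Sandwich: α(G)=16 ≤ ϑ(G)=33*cos(pi/33)/(cos(pi/33) + 1) ≤ χ(Ḡ)=17 (both strict).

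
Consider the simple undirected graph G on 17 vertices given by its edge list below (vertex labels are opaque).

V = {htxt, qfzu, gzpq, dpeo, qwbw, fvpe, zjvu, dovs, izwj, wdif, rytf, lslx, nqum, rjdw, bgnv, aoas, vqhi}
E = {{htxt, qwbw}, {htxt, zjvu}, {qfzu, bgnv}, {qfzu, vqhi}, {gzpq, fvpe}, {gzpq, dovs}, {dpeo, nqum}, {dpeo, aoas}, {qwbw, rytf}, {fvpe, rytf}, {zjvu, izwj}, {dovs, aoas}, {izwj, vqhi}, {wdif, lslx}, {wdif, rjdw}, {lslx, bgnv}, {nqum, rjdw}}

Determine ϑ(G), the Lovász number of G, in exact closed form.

deg(fvpe) = 2; N(fvpe) = {gzpq, rytf}.
Vertex dpeo has 2 neighbors: nqum, aoas.
N(wdif) = {lslx, rjdw}, |N(wdif)| = 2.
deg(rjdw) = 2; N(rjdw) = {wdif, nqum}.
G on 17 vertices is 2-regular; the odd cycle C_{17}.
The 9 distinct eigenvalues: [2.0, 1.865, 1.478, 0.891, 0.185, -0.547, -1.205, -1.7, -1.966].
Lovász (edge-transitive): ϑ = −17·(-2*cos(pi/17))/((2)−(-2*cos(pi/17))) = 17*cos(pi/17)/(cos(pi/17) + 1).
ϑ(G) ≈ 8.427014314.
Sandwich: α(G)=8 ≤ ϑ(G)=17*cos(pi/17)/(cos(pi/17) + 1) ≤ χ(Ḡ)=9 (both strict).

17*cos(pi/17)/(cos(pi/17) + 1)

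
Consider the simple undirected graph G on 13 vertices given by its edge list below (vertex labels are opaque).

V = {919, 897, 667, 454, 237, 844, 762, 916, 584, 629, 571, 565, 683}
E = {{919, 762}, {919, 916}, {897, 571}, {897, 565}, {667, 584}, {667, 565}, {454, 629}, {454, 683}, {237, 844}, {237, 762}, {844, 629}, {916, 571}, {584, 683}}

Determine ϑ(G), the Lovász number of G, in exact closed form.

13*cos(pi/13)/(cos(pi/13) + 1)

deg(667) = 2; N(667) = {584, 565}.
deg(919) = 2; N(919) = {762, 916}.
N(629) = {454, 844}, |N(629)| = 2.
deg(844) = 2; N(844) = {237, 629}.
2-regular, N=13; connected 2-regular on 13 ⇒ C_{13}.
spec(A) ≈ [2.0, 1.77091, 1.13613, 0.24107, -0.70921, -1.49702, -1.94188] (distinct, 5 d.p.).
Lovász: ϑ = −13(-2*cos(pi/13))/(2+-(-1)*2*cos(pi/13)) = 13*cos(pi/13)/(cos(pi/13) + 1).
= 6.404168563… (decimal).
Sandwich: α(G)=6 ≤ ϑ(G)=13*cos(pi/13)/(cos(pi/13) + 1) ≤ χ(Ḡ)=7 (both strict).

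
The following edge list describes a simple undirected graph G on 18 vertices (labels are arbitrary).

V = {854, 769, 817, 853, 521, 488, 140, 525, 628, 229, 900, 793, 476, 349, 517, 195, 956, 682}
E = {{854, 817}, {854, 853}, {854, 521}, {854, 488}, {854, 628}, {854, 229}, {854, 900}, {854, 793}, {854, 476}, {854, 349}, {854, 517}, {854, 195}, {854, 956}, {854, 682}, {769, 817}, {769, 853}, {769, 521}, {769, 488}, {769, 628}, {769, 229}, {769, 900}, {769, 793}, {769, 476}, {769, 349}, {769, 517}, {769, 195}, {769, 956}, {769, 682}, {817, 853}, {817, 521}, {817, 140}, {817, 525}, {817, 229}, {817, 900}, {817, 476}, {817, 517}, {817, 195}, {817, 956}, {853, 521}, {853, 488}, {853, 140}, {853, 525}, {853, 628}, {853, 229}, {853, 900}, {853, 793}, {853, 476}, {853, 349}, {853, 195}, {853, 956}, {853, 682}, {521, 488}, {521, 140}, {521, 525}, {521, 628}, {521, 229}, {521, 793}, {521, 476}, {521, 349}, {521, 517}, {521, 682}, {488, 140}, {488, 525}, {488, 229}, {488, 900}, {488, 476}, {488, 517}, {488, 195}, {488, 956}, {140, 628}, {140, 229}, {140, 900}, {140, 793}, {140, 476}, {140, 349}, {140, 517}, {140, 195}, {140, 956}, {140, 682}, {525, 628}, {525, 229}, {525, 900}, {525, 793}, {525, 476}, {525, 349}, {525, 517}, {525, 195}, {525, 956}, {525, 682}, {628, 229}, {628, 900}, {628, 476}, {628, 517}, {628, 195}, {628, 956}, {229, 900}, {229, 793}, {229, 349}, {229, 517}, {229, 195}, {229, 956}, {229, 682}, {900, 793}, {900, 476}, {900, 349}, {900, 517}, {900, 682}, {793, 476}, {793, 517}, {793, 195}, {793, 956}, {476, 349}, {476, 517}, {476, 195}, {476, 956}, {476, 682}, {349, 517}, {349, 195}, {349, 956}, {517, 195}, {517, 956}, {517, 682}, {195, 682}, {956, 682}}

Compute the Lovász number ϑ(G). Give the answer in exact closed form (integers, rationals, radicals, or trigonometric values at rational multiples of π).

6

deg(854) = 14; N(854) = {817, 853, 521, 488, 628, 229, 900, 793, 476, 349, 517, 195, 956, 682}.
N(628) = {854, 769, 853, 521, 140, 525, 229, 900, 476, 517, 195, 956}, |N(628)| = 12.
N(488) = {854, 769, 853, 521, 140, 525, 229, 900, 476, 517, 195, 956}, |N(488)| = 12.
deg(853) = 16; N(853) = {854, 769, 817, 521, 488, 140, 525, 628, 229, 900, 793, 476, 349, 195, 956, 682}.
K_{6,4,4,2,2} (perfect); ϑ(G) = α(G) = max{6,4,4,2,2} = 6.
Numerically 6.00000.
Sandwich: α(G)=6 ≤ ϑ(G)=6 ≤ χ(Ḡ)=6 (collapsed).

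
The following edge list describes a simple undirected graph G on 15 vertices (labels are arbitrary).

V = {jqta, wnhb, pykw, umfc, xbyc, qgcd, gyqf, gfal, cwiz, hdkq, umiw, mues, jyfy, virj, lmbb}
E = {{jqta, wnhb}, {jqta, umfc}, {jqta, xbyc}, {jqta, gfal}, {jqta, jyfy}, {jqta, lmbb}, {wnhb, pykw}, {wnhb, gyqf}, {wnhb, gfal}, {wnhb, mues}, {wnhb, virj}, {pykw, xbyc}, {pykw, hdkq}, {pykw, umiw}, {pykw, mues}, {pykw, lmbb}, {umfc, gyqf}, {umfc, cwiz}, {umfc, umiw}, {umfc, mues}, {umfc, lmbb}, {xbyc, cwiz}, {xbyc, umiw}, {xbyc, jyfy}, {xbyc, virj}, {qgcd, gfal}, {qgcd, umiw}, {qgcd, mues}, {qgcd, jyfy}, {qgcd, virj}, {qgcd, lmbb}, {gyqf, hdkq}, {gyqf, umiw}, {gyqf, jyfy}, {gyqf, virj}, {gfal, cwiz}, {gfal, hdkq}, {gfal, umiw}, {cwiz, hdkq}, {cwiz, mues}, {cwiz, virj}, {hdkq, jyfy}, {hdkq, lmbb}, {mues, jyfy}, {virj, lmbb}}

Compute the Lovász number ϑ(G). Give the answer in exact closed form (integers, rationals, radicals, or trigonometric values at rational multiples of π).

5

deg(hdkq) = 6; N(hdkq) = {pykw, gyqf, gfal, cwiz, jyfy, lmbb}.
N(jqta) = {wnhb, umfc, xbyc, gfal, jyfy, lmbb}, |N(jqta)| = 6.
deg(virj) = 6; N(virj) = {wnhb, xbyc, qgcd, gyqf, cwiz, lmbb}.
deg(wnhb) = 6; N(wnhb) = {jqta, pykw, gyqf, gfal, mues, virj}.
Every vertex has degree 6 (N=15); Kneser K(6,2) on C(6,2)=15 vertices.
A has 3 distinct eigenvalues ≈ [6.0, 1.0, -3.0].
−15·(-3) / ((6)−(-3)) = 5 = ϑ(G).
Numerically 5.00000.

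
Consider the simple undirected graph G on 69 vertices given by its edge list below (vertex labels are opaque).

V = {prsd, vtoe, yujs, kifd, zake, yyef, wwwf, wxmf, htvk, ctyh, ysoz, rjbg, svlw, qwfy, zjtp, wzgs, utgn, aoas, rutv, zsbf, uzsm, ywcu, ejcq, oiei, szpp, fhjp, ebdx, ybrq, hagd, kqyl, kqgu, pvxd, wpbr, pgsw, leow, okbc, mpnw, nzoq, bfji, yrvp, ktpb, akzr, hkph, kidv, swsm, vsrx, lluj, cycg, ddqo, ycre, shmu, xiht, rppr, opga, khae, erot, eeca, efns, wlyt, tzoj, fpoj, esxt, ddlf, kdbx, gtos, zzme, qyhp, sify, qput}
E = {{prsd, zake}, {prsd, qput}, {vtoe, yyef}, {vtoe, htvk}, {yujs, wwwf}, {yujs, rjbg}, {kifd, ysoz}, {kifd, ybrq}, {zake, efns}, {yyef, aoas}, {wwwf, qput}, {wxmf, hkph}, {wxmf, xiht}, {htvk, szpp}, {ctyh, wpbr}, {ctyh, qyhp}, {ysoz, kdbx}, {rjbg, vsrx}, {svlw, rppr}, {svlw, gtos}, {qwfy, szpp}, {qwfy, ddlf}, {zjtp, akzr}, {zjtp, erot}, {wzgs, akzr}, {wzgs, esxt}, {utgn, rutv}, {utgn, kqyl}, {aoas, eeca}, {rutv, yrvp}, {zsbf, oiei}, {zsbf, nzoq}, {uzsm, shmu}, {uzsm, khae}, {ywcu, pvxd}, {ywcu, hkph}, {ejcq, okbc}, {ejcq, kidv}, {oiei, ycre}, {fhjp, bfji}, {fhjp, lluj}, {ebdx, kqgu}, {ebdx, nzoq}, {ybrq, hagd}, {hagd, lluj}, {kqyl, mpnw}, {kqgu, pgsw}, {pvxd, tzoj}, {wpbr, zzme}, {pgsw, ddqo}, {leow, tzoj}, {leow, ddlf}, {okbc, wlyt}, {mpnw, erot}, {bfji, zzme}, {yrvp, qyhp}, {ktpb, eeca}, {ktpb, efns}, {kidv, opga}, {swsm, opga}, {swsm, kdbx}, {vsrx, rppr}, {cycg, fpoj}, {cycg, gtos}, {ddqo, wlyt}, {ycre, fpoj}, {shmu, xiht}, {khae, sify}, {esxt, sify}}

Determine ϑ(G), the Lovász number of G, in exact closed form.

N(hagd) = {ybrq, lluj}, |N(hagd)| = 2.
N(shmu) = {uzsm, xiht}, |N(shmu)| = 2.
N(ctyh) = {wpbr, qyhp}, |N(ctyh)| = 2.
Vertex swsm has 2 neighbors: opga, kdbx.
69-vertex 2-regular graph: this is C_{69}, the 69-cycle.
spec(A) ≈ [2.0, 1.99171, 1.96692, 1.92583, 1.86879, 1.79626, 1.70884, 1.60726, 1.49237, 1.36511, 1.22653, 1.0778, 0.92013, 0.75484, 0.58329, 0.40691, 0.22716, 0.04553, -0.13648, -0.31737, -0.49562, -0.66976, -0.83835, -1.0, -1.15336, -1.29716, -1.43022, -1.55142, -1.65977, -1.75437, -1.83442, -1.89928, -1.9484, -1.98137, -1.99793] (distinct, 5 d.p.).
Lovász: ϑ = −69(-2*cos(pi/69))/(2+-(-1)*2*cos(pi/69)) = 69*cos(pi/69)/(cos(pi/69) + 1).
≈ 34.4821 (to 4 d.p.).
Sandwich: α(G)=34 ≤ ϑ(G)=69*cos(pi/69)/(cos(pi/69) + 1) ≤ χ(Ḡ)=35 (both strict).

69*cos(pi/69)/(cos(pi/69) + 1)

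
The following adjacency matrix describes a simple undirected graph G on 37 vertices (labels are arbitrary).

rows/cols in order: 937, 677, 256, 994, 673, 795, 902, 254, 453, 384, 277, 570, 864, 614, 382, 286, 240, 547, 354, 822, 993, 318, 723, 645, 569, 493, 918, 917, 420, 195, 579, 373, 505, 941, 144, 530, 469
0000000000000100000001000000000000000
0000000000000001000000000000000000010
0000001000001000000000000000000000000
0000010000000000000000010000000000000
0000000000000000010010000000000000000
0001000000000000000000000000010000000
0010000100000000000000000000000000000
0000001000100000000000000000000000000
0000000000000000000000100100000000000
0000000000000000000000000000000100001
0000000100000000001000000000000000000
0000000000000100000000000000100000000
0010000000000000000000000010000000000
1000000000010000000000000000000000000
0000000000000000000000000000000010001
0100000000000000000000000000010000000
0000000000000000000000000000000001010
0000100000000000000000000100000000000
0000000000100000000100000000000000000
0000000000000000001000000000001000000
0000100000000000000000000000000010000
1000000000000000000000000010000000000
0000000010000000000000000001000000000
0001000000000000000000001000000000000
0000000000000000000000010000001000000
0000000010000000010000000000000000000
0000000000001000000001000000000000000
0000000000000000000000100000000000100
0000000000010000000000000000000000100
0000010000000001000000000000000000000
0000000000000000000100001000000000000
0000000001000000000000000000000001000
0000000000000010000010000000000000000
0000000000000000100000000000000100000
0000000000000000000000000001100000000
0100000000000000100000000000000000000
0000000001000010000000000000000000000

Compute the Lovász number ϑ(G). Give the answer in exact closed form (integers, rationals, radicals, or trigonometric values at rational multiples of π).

N(673) = {547, 993}, |N(673)| = 2.
deg(918) = 2; N(918) = {864, 318}.
N(547) = {673, 493}, |N(547)| = 2.
N(144) = {917, 420}, |N(144)| = 2.
37-vertex 2-regular graph: this is C_{37}, the 37-cycle.
Distinct eigenvalues (to 3 d.p.): [2.0, 1.971, 1.886, 1.746, 1.556, 1.321, 1.049, 0.746, 0.421, 0.085, -0.254, -0.586, -0.9, -1.189, -1.444, -1.657, -1.822, -1.935, -1.993].
Lovász: ϑ = −37(-2*cos(pi/37))/(2+-(-1)*2*cos(pi/37)) = 37*cos(pi/37)/(cos(pi/37) + 1).
≈ 18.4666166 (to 7 d.p.).
18 ≤ 37*cos(pi/37)/(cos(pi/37) + 1) ≤ 19: both strict.

37*cos(pi/37)/(cos(pi/37) + 1)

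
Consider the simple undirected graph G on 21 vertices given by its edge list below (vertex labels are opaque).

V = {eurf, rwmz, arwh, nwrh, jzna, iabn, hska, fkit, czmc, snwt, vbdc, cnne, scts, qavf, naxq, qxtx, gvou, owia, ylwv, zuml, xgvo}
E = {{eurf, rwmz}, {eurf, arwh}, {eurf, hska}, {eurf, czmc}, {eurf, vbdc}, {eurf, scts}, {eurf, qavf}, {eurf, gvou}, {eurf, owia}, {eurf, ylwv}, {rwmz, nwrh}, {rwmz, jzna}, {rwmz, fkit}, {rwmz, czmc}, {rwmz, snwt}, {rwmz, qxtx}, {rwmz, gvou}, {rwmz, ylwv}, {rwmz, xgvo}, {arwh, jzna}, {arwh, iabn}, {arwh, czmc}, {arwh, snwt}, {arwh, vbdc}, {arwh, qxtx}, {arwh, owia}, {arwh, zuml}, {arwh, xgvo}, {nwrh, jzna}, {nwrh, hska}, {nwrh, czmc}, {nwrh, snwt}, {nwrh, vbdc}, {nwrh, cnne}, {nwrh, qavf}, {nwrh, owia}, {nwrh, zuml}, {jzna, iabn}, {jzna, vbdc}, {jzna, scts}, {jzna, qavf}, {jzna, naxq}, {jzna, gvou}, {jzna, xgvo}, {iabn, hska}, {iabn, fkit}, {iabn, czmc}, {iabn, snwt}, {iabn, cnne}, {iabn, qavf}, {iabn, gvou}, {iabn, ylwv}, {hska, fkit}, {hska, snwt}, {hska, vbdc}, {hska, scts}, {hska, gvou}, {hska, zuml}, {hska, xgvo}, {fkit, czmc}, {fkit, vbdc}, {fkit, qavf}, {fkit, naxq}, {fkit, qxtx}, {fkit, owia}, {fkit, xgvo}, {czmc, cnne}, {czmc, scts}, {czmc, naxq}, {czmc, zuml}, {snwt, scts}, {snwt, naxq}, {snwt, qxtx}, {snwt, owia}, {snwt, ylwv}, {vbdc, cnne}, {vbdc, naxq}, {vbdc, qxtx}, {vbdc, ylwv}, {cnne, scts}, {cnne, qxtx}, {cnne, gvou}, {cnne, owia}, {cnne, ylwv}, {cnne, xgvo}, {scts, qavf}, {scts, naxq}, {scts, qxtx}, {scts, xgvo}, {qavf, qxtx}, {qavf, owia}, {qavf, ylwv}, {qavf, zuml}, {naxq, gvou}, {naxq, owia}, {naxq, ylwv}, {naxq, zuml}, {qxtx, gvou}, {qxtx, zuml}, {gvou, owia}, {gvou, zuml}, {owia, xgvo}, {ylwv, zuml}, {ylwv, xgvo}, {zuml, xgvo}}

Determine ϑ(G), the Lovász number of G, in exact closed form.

N(xgvo) = {rwmz, arwh, jzna, hska, fkit, cnne, scts, owia, ylwv, zuml}, |N(xgvo)| = 10.
Vertex czmc has 10 neighbors: eurf, rwmz, arwh, nwrh, iabn, fkit, cnne, scts, naxq, zuml.
N(hska) = {eurf, nwrh, iabn, fkit, snwt, vbdc, scts, gvou, zuml, xgvo}, |N(hska)| = 10.
N(gvou) = {eurf, rwmz, jzna, iabn, hska, cnne, naxq, qxtx, owia, zuml}, |N(gvou)| = 10.
G on 21 vertices is 10-regular; Kneser-type, 2-subsets of [7].
The 3 distinct eigenvalues: [10.0, 1.0, -4.0].
−21·(-4) / ((10)−(-4)) = 6 = ϑ(G).
= 6.000000… (decimal).

6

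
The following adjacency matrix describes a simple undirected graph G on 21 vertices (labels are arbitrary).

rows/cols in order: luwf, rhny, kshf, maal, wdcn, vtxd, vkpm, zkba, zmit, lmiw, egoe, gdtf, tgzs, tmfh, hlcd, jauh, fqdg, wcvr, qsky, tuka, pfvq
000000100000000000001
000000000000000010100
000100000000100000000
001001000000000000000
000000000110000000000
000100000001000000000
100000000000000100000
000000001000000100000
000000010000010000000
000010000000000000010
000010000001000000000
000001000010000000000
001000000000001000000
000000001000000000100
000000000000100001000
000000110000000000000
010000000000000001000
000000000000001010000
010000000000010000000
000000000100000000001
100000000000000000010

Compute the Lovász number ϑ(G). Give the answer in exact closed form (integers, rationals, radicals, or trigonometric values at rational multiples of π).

N(rhny) = {fqdg, qsky}, |N(rhny)| = 2.
N(zmit) = {zkba, tmfh}, |N(zmit)| = 2.
Vertex zkba has 2 neighbors: zmit, jauh.
Vertex hlcd has 2 neighbors: tgzs, wcvr.
G on 21 vertices is 2-regular; a single 21-cycle (edge-transitive).
The 11 distinct eigenvalues: [2.0, 1.9111, 1.6525, 1.247, 0.7307, 0.1495, -0.445, -1.0, -1.4661, -1.8019, -1.9777].
Lovász: ϑ = −21(-2*cos(pi/21))/(2+-(-1)*2*cos(pi/21)) = 21*cos(pi/21)/(cos(pi/21) + 1).
ϑ(G) ≈ 10.4410.
Sandwich: α(G)=10 ≤ ϑ(G)=21*cos(pi/21)/(cos(pi/21) + 1) ≤ χ(Ḡ)=11 (both strict).

21*cos(pi/21)/(cos(pi/21) + 1)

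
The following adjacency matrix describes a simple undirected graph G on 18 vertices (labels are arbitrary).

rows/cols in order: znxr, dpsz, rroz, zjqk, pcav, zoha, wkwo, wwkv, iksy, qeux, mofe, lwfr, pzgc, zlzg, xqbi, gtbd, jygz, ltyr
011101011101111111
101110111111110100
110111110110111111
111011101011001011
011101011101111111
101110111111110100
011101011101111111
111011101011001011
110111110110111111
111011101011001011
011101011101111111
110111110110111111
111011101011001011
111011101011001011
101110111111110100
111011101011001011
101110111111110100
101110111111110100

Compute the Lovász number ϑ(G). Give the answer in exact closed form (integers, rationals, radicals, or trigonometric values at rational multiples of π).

N(rroz) = {znxr, dpsz, zjqk, pcav, zoha, wkwo, wwkv, qeux, mofe, pzgc, zlzg, xqbi, gtbd, jygz, ltyr}, |N(rroz)| = 15.
N(zjqk) = {znxr, dpsz, rroz, pcav, zoha, wkwo, iksy, mofe, lwfr, xqbi, jygz, ltyr}, |N(zjqk)| = 12.
N(wkwo) = {dpsz, rroz, zjqk, zoha, wwkv, iksy, qeux, lwfr, pzgc, zlzg, xqbi, gtbd, jygz, ltyr}, |N(wkwo)| = 14.
deg(gtbd) = 12; N(gtbd) = {znxr, dpsz, rroz, pcav, zoha, wkwo, iksy, mofe, lwfr, xqbi, jygz, ltyr}.
K_{6,5,4,3} (perfect); ϑ(G) = α(G) = max{6,5,4,3} = 6.
= 6.000000… (decimal).
Lovász sandwich 6 ≤ 6 ≤ 6: collapsed.

6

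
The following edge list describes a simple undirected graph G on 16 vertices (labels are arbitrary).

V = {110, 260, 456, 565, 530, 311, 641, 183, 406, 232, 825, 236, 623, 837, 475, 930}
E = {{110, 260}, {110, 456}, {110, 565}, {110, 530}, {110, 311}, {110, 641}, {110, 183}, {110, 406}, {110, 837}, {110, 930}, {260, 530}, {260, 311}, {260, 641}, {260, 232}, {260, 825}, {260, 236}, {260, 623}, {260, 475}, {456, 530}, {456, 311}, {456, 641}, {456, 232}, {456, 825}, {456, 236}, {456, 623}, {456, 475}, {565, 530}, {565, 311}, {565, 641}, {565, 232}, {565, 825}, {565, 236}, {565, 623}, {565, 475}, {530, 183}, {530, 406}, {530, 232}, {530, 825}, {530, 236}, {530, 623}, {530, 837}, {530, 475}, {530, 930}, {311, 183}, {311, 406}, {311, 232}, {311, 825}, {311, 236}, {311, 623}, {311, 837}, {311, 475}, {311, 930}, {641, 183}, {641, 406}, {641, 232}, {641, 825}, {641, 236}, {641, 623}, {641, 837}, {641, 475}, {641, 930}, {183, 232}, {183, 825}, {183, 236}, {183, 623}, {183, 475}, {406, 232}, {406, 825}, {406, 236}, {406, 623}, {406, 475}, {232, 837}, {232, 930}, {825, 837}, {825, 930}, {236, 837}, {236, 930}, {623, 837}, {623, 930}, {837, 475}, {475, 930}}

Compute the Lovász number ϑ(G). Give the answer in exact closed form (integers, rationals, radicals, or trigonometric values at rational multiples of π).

deg(475) = 10; N(475) = {260, 456, 565, 530, 311, 641, 183, 406, 837, 930}.
deg(825) = 10; N(825) = {260, 456, 565, 530, 311, 641, 183, 406, 837, 930}.
N(183) = {110, 530, 311, 641, 232, 825, 236, 623, 475}, |N(183)| = 9.
deg(623) = 10; N(623) = {260, 456, 565, 530, 311, 641, 183, 406, 837, 930}.
3 parts of sizes [7, 6, 3]; α(G) = 7 = ϑ (perfect).
≈ 7.00000000 (to 8 d.p.).
7 ≤ 7 ≤ 7: collapsed.

7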